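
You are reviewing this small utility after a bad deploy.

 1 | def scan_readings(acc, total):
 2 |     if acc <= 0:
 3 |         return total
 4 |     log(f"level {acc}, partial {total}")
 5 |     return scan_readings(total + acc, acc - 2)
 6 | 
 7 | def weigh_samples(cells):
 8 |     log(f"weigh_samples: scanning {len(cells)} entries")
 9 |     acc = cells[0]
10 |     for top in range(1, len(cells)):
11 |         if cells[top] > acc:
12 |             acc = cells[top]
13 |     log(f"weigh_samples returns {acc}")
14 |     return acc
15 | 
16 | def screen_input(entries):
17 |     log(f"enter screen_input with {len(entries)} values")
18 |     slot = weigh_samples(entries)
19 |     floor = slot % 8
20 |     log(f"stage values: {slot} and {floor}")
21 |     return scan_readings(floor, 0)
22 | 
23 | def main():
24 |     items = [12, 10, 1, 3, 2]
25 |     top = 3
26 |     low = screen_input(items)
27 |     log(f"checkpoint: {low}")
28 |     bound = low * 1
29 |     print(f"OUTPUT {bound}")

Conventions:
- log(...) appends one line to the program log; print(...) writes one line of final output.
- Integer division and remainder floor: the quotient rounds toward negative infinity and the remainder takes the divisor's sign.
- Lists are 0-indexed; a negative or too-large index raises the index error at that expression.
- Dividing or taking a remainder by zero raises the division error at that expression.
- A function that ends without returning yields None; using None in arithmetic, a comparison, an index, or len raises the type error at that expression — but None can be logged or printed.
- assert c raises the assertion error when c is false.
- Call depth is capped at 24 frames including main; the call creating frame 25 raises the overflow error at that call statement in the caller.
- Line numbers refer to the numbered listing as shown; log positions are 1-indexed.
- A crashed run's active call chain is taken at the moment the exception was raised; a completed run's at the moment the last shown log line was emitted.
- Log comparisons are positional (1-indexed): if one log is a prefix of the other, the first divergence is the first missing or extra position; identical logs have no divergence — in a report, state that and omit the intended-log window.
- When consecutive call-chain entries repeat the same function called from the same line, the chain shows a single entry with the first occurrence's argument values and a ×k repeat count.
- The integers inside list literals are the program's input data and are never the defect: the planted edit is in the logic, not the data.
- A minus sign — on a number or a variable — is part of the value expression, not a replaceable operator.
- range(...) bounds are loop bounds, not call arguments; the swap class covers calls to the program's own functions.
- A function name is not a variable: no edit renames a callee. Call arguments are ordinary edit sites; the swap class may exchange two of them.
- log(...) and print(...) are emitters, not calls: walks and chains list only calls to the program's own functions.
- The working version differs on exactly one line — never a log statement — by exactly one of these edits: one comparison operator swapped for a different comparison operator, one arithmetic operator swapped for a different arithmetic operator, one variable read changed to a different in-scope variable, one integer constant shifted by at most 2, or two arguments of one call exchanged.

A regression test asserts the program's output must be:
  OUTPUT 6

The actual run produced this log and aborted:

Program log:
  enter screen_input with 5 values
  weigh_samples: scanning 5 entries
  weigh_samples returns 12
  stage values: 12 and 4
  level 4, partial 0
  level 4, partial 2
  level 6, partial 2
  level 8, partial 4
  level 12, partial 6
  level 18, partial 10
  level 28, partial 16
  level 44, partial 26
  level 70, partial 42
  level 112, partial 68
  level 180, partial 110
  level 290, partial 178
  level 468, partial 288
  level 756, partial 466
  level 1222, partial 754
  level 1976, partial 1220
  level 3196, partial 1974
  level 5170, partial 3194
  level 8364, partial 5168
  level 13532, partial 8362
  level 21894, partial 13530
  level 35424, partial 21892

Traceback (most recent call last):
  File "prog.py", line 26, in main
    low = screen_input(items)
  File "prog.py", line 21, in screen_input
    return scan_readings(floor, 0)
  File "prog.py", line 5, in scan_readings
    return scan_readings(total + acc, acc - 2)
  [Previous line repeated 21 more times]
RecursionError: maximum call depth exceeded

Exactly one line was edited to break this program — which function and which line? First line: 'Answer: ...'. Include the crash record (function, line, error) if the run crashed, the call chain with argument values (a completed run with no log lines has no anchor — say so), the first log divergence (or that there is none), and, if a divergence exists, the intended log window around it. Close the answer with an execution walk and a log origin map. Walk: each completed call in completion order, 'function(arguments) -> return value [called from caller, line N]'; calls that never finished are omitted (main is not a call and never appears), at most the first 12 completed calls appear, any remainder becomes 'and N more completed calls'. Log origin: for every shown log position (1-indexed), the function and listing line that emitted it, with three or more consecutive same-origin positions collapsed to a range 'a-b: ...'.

Answer: the defect is in scan_readings at line 5.
Key observation: At log position 6 the runs split — shown 'level 4, partial 2', but the working version logs 'level 2, partial 4'.
Crash: scan_readings, line 5, RecursionError.
Call chain: main -> screen_input([12, 10, 1, 3, 2]) (called at line 26) -> scan_readings(4, 0) (called at line 21) -> scan_readings(4, 2) (called at line 5) ×21.
First divergence: at position 6 the run shows 'level 4, partial 2' where the working version logs 'level 2, partial 4'.
Intended log window:
  4: stage values: 12 and 4
  5: level 4, partial 0
  6: level 2, partial 4
  7: checkpoint: 6
Execution walk:
  weigh_samples([12, 10, 1, 3, 2]) -> 12  [called from screen_input, line 18]
Log line origins:
  1: logged in screen_input at line 17
  2: logged in weigh_samples at line 8
  3: logged in weigh_samples at line 13
  4: logged in screen_input at line 20
  5-26: logged in scan_readings at line 4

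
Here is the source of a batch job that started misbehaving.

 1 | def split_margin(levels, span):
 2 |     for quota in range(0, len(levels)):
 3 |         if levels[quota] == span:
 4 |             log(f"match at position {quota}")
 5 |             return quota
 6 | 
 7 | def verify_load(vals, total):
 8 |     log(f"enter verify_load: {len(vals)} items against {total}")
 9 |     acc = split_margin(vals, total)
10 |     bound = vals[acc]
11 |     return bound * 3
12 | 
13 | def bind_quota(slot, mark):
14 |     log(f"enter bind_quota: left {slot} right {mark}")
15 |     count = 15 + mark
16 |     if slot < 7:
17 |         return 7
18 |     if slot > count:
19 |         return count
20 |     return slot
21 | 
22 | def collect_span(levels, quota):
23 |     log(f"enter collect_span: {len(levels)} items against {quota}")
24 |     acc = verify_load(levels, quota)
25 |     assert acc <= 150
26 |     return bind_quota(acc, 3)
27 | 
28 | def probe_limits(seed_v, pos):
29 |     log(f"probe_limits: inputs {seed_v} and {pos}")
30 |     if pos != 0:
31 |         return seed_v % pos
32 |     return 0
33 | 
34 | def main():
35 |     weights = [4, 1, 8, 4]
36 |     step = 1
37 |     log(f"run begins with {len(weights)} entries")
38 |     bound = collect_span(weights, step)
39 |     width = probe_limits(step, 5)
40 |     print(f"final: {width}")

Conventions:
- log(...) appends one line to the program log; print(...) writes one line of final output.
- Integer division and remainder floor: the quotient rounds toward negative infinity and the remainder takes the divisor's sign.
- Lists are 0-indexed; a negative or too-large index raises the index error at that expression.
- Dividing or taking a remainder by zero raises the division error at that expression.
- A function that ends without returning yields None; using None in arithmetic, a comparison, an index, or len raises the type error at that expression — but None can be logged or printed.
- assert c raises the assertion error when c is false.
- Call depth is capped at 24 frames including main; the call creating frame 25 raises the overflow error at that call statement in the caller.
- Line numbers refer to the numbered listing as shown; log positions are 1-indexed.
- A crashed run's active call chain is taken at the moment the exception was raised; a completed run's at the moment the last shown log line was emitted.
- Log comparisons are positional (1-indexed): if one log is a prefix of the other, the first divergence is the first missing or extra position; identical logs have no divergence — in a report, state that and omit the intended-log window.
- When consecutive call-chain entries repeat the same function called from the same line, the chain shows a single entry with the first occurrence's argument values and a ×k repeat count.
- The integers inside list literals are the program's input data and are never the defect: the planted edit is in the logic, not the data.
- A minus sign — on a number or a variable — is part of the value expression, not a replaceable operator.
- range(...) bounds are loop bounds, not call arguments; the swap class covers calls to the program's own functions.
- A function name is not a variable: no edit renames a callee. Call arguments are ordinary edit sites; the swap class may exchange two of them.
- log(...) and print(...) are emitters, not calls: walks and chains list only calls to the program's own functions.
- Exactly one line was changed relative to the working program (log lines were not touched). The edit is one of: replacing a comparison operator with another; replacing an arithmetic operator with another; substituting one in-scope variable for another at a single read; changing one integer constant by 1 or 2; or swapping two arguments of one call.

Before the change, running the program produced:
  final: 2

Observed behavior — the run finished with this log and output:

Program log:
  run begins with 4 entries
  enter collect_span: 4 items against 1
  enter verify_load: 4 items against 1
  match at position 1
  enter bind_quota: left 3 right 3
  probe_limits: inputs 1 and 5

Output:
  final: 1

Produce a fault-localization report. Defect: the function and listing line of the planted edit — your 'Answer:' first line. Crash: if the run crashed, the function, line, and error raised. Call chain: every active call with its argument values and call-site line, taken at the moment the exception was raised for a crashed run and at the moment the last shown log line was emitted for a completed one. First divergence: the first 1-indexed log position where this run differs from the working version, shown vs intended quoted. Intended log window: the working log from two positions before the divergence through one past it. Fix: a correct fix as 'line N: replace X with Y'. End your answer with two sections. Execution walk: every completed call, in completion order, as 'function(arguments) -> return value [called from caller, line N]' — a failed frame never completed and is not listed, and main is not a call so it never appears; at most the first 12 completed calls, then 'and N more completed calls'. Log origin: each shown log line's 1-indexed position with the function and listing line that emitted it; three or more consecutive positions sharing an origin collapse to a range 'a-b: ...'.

Answer: the defect is in main at line 39.
Key fact: Log line 6 is where behavior first shows: 'probe_limits: inputs 1 and 5' appears instead of 'probe_limits: inputs 7 and 5'.
Call chain: main -> probe_limits(1, 5) (called at line 39).
First divergence: at position 6 the run shows 'probe_limits: inputs 1 and 5' where the working version logs 'probe_limits: inputs 7 and 5'.
Intended log window:
  4: match at position 1
  5: enter bind_quota: left 3 right 3
  6: probe_limits: inputs 7 and 5
Execution walk:
  split_margin([4, 1, 8, 4], 1) -> 1  [called from verify_load, line 9]
  verify_load([4, 1, 8, 4], 1) -> 3  [called from collect_span, line 24]
  bind_quota(3, 3) -> 7  [called from collect_span, line 26]
  collect_span([4, 1, 8, 4], 1) -> 7  [called from main, line 38]
  probe_limits(1, 5) -> 1  [called from main, line 39]
Log origin:
  1: logged in main at line 37
  2: logged in collect_span at line 23
  3: logged in verify_load at line 8
  4: logged in split_margin at line 4
  5: logged in bind_quota at line 14
  6: logged in probe_limits at line 29
A correct fix: line 39: replace `step` with `bound`.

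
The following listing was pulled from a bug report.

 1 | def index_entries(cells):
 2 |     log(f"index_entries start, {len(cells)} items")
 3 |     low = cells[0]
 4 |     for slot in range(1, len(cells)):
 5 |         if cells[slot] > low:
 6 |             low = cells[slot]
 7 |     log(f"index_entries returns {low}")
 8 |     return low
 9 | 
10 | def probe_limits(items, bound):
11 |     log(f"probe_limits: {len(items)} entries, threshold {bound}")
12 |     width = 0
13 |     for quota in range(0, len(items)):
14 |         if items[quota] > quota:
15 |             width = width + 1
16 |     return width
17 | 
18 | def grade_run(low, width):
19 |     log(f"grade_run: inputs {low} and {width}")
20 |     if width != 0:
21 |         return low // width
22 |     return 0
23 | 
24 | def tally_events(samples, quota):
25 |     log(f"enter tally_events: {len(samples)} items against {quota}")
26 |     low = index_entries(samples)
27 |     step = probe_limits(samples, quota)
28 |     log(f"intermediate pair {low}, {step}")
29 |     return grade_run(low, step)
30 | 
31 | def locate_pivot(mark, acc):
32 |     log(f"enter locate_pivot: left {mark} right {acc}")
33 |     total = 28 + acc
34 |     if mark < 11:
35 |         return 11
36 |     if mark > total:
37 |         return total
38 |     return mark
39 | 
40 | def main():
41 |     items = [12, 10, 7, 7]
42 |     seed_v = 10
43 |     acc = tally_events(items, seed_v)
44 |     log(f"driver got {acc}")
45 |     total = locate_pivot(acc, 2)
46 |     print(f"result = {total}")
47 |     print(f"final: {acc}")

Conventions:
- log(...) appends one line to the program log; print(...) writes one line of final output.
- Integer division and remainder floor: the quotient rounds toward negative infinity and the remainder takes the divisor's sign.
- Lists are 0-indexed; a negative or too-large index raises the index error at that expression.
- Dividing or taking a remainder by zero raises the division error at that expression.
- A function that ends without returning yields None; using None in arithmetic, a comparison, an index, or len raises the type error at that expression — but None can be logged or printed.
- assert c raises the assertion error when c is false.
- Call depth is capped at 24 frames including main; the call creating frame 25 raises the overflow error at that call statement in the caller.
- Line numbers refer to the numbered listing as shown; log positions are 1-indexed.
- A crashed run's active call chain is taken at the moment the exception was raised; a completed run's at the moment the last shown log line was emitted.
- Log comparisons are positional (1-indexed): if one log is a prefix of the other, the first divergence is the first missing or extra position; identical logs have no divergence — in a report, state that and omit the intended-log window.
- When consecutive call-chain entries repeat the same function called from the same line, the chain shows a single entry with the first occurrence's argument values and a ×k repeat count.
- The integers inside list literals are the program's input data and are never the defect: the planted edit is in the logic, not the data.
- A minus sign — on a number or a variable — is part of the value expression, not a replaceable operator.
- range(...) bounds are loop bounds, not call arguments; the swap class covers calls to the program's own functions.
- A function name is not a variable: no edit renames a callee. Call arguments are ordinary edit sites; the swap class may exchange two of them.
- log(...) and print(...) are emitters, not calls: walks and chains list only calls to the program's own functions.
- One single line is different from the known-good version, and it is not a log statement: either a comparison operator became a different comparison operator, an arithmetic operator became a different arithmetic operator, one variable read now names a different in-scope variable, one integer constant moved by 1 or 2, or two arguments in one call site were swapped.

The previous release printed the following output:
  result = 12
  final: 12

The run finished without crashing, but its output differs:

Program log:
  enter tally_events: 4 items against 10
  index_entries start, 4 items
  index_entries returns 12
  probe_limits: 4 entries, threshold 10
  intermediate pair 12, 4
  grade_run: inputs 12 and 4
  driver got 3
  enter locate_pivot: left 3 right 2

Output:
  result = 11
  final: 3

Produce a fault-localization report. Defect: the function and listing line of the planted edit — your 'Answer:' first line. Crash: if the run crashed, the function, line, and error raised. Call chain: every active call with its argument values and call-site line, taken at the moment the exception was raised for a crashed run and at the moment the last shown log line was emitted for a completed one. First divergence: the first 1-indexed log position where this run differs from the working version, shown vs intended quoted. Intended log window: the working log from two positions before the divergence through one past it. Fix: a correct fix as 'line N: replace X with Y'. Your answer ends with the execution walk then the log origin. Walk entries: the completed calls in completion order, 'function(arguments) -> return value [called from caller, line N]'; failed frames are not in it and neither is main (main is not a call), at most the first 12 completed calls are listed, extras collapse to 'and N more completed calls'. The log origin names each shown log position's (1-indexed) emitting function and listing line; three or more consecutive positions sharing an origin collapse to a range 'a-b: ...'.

Answer: the defect is in probe_limits at line 14.
Core observation: Position 5 is the first bad log line: 'intermediate pair 12, 4' should read 'intermediate pair 12, 1'.
Call chain: main -> locate_pivot(3, 2) (called at line 45).
First divergence: position 5 — shown 'intermediate pair 12, 4', intended 'intermediate pair 12, 1'.
Intended log window:
  3: index_entries returns 12
  4: probe_limits: 4 entries, threshold 10
  5: intermediate pair 12, 1
  6: grade_run: inputs 12 and 1
Execution walk:
  index_entries([12, 10, 7, 7]) -> 12  [called from tally_events, line 26]
  probe_limits([12, 10, 7, 7], 10) -> 4  [called from tally_events, line 27]
  grade_run(12, 4) -> 3  [called from tally_events, line 29]
  tally_events([12, 10, 7, 7], 10) -> 3  [called from main, line 43]
  locate_pivot(3, 2) -> 11  [called from main, line 45]
Log origin:
  1 — tally_events, line 25
  2 — index_entries, line 2
  3 — index_entries, line 7
  4 — probe_limits, line 11
  5 — tally_events, line 28
  6 — grade_run, line 19
  7 — main, line 44
  8 — locate_pivot, line 32
A correct fix: line 14: replace `items[quota] > quota` with `items[quota] > bound`.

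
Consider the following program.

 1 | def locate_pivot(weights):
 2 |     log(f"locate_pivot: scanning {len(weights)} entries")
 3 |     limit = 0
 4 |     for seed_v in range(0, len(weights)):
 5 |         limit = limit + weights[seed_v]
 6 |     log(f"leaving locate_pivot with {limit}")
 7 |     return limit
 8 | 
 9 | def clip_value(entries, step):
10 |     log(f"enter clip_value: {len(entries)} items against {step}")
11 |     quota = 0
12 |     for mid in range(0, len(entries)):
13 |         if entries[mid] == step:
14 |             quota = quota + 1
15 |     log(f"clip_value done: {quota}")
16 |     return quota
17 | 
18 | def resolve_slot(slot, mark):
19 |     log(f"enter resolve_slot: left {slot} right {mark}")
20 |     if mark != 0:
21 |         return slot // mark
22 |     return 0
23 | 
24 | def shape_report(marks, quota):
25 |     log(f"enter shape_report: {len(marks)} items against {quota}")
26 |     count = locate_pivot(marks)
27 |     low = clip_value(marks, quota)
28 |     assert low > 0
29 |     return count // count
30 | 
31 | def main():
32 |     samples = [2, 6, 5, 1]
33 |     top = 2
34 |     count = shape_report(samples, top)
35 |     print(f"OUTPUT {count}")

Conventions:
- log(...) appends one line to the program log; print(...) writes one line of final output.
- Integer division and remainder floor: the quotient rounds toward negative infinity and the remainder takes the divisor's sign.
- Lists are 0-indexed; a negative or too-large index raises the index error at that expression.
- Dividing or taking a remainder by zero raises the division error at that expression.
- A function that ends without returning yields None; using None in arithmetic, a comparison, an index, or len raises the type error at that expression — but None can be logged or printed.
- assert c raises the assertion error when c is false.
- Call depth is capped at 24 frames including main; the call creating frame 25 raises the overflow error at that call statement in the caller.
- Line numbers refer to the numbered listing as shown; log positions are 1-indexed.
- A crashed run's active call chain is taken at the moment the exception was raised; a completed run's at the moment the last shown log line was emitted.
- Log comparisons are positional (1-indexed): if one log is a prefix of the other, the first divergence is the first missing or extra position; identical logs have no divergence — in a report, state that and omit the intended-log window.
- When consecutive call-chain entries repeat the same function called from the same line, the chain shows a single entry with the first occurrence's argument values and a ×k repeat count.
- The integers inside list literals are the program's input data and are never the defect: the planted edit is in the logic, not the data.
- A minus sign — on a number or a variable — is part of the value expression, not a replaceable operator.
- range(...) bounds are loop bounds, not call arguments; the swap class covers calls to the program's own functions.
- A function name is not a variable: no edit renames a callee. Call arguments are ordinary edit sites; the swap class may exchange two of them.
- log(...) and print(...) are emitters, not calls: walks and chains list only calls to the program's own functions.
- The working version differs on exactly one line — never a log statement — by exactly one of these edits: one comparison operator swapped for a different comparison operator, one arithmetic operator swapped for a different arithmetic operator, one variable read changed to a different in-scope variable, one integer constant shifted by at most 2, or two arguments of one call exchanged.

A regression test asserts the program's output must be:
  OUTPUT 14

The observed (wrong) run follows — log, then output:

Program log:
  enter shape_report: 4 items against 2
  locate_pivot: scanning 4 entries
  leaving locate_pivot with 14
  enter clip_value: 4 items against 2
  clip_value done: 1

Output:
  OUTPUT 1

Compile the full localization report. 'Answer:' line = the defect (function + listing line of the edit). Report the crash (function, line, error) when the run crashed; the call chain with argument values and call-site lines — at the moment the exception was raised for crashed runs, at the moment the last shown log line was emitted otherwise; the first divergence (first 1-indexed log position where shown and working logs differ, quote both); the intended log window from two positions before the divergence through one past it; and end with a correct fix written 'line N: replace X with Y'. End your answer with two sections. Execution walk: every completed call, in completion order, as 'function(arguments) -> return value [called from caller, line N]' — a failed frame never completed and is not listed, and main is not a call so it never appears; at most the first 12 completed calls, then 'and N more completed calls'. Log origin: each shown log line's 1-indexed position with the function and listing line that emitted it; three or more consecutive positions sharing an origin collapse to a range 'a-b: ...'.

Answer: the defect is in shape_report at line 29.
Key fact: Every logged value matches the working version; the printed result is what differs.
Call chain: main -> shape_report([2, 6, 5, 1], 2) (called at line 34) -> clip_value([2, 6, 5, 1], 2) (called at line 27).
First divergence: none; the two logs match at every position.
Execution walk:
  locate_pivot([2, 6, 5, 1]) -> 14  [called from shape_report, line 26]
  clip_value([2, 6, 5, 1], 2) -> 1  [called from shape_report, line 27]
  shape_report([2, 6, 5, 1], 2) -> 1  [called from main, line 34]
Log line origins:
  1: from shape_report, line 25
  2: from locate_pivot, line 2
  3: from locate_pivot, line 6
  4: from clip_value, line 10
  5: from clip_value, line 15
A correct fix: line 29: replace `count // count` with `count // low`.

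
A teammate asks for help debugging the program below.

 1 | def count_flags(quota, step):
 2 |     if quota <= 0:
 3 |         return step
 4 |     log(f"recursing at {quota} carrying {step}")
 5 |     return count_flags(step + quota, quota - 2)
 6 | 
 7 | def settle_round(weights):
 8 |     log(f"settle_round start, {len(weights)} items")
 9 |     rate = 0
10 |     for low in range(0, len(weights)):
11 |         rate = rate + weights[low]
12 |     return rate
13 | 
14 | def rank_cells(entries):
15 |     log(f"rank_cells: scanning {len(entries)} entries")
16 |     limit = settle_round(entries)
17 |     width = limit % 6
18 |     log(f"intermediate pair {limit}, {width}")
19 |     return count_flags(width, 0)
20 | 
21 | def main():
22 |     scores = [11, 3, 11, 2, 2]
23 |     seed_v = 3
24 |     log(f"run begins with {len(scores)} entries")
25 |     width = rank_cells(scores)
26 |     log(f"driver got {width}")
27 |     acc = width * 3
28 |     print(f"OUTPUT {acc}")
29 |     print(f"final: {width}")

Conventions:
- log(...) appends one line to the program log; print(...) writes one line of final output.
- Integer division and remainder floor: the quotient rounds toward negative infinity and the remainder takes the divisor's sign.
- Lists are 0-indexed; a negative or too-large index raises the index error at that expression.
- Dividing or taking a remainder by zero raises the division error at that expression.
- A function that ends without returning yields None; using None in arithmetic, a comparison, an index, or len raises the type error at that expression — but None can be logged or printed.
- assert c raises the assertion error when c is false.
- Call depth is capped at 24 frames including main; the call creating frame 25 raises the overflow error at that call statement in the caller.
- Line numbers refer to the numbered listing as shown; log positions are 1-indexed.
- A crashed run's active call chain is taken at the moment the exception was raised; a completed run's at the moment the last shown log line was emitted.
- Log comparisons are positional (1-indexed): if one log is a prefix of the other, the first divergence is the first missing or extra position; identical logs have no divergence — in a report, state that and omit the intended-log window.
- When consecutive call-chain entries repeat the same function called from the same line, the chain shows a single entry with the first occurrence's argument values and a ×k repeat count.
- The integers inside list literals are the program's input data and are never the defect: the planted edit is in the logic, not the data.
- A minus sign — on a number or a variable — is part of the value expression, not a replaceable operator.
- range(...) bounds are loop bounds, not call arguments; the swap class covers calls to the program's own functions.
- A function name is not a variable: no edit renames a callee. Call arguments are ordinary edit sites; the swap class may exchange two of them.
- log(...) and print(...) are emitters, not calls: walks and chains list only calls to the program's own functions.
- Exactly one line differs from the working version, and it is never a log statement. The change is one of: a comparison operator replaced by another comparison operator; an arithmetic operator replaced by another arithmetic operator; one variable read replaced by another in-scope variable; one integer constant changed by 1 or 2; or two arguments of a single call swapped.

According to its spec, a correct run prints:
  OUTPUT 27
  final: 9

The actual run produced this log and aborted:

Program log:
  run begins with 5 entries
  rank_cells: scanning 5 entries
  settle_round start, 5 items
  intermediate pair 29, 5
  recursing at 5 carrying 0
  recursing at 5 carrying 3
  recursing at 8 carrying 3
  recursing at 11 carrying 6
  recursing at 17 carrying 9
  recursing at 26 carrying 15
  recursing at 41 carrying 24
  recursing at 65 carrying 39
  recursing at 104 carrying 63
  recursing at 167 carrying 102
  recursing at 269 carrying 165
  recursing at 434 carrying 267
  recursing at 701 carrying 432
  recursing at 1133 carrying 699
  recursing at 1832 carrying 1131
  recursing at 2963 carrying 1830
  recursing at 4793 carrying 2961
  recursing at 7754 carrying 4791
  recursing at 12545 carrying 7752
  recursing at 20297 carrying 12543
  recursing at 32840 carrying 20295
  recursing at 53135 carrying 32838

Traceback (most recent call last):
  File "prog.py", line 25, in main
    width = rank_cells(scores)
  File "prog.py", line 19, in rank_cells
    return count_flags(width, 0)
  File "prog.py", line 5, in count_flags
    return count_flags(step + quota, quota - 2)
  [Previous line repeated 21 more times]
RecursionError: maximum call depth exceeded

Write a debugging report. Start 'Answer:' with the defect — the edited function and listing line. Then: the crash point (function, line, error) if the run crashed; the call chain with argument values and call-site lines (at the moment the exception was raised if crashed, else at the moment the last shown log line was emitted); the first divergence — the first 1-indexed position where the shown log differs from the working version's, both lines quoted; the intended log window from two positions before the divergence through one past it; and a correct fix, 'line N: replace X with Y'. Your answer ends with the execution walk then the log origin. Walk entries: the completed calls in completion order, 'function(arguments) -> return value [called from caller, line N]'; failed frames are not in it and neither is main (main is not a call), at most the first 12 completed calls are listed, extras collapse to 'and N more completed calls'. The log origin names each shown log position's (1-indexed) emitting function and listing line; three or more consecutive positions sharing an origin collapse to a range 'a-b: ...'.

Answer: the defect is in count_flags at line 5.
Key fact: The log first diverges at position 6: the faulty run prints 'recursing at 5 carrying 3' where the working version prints 'recursing at 3 carrying 5'.
Crash: count_flags, line 5, RecursionError.
Call chain: main -> rank_cells([11, 3, 11, 2, 2]) (called at line 25) -> count_flags(5, 0) (called at line 19) -> count_flags(5, 3) (called at line 5) ×21.
First divergence: at position 6 the run shows 'recursing at 5 carrying 3' where the working version logs 'recursing at 3 carrying 5'.
Intended log window:
  4: intermediate pair 29, 5
  5: recursing at 5 carrying 0
  6: recursing at 3 carrying 5
  7: recursing at 1 carrying 8
Execution walk:
  settle_round([11, 3, 11, 2, 2]) -> 29  [called from rank_cells, line 16]
Origin of each log line:
  1 — main, line 24
  2 — rank_cells, line 15
  3 — settle_round, line 8
  4 — rank_cells, line 18
  5-26 — count_flags, line 4
A correct fix: line 5: replace `count_flags(step + quota, quota - 2)` with `count_flags(quota - 2, step + quota)`.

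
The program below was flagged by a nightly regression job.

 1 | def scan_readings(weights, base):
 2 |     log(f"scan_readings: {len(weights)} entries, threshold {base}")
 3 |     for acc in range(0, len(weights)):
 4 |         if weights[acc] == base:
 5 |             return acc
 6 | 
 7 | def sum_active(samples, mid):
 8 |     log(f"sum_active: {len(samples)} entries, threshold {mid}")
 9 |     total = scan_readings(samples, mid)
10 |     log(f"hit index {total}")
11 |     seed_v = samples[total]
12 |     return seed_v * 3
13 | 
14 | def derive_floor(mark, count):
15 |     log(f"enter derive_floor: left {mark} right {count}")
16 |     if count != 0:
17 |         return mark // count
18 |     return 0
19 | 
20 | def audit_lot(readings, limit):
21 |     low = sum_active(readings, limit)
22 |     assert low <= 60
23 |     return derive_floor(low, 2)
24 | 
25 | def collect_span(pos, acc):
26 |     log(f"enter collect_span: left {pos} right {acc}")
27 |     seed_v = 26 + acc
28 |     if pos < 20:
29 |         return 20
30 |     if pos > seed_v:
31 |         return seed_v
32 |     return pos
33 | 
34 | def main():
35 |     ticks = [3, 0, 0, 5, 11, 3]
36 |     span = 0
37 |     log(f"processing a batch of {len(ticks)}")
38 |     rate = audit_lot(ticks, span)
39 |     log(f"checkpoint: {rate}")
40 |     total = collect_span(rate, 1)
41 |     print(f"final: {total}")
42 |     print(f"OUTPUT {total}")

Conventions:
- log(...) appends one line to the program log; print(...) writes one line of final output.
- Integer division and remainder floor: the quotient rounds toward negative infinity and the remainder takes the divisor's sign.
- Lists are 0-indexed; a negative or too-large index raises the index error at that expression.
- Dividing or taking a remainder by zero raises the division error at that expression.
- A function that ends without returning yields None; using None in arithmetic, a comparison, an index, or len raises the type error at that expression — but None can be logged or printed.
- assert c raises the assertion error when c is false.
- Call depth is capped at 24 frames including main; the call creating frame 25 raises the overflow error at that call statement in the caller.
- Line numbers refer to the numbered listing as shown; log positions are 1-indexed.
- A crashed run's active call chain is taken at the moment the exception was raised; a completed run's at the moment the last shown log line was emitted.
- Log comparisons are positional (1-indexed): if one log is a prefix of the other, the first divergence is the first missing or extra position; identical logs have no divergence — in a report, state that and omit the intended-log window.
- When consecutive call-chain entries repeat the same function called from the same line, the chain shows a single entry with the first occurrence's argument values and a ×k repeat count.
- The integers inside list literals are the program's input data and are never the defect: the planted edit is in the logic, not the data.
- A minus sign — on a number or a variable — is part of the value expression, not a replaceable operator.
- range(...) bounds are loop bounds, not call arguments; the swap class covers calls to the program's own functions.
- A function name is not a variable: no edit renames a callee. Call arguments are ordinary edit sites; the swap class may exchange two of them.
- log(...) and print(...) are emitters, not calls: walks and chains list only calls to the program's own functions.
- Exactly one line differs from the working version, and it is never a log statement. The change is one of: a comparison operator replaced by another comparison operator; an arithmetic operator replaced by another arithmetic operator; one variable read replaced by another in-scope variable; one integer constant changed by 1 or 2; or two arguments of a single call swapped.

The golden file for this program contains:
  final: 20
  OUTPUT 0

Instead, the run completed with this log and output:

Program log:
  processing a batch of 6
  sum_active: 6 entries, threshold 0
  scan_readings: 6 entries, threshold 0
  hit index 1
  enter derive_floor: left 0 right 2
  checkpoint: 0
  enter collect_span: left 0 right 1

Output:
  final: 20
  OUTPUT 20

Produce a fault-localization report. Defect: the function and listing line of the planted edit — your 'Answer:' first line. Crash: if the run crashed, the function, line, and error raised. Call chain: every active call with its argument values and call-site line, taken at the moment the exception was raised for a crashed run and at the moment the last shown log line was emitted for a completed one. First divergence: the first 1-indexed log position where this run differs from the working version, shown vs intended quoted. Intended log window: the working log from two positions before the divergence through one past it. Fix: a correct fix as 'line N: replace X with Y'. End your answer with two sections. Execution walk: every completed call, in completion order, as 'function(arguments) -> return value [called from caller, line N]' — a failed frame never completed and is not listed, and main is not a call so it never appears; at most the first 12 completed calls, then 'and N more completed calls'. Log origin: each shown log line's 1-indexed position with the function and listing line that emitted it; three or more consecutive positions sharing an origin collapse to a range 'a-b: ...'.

Answer: the defect is in main at line 42.
Key fact: No log line changed; the fault shows up purely in the output.
Call chain: main -> collect_span(0, 1) (called at line 40).
First divergence: none; the two logs match at every position.
Execution walk:
  scan_readings([3, 0, 0, 5, 11, 3], 0) -> 1  [called from sum_active, line 9]
  sum_active([3, 0, 0, 5, 11, 3], 0) -> 0  [called from audit_lot, line 21]
  derive_floor(0, 2) -> 0  [called from audit_lot, line 23]
  audit_lot([3, 0, 0, 5, 11, 3], 0) -> 0  [called from main, line 38]
  collect_span(0, 1) -> 20  [called from main, line 40]
Log origins:
  1: from main, line 37
  2: from sum_active, line 8
  3: from scan_readings, line 2
  4: from sum_active, line 10
  5: from derive_floor, line 15
  6: from main, line 39
  7: from collect_span, line 26
A correct fix: line 42: replace `total` with `rate`.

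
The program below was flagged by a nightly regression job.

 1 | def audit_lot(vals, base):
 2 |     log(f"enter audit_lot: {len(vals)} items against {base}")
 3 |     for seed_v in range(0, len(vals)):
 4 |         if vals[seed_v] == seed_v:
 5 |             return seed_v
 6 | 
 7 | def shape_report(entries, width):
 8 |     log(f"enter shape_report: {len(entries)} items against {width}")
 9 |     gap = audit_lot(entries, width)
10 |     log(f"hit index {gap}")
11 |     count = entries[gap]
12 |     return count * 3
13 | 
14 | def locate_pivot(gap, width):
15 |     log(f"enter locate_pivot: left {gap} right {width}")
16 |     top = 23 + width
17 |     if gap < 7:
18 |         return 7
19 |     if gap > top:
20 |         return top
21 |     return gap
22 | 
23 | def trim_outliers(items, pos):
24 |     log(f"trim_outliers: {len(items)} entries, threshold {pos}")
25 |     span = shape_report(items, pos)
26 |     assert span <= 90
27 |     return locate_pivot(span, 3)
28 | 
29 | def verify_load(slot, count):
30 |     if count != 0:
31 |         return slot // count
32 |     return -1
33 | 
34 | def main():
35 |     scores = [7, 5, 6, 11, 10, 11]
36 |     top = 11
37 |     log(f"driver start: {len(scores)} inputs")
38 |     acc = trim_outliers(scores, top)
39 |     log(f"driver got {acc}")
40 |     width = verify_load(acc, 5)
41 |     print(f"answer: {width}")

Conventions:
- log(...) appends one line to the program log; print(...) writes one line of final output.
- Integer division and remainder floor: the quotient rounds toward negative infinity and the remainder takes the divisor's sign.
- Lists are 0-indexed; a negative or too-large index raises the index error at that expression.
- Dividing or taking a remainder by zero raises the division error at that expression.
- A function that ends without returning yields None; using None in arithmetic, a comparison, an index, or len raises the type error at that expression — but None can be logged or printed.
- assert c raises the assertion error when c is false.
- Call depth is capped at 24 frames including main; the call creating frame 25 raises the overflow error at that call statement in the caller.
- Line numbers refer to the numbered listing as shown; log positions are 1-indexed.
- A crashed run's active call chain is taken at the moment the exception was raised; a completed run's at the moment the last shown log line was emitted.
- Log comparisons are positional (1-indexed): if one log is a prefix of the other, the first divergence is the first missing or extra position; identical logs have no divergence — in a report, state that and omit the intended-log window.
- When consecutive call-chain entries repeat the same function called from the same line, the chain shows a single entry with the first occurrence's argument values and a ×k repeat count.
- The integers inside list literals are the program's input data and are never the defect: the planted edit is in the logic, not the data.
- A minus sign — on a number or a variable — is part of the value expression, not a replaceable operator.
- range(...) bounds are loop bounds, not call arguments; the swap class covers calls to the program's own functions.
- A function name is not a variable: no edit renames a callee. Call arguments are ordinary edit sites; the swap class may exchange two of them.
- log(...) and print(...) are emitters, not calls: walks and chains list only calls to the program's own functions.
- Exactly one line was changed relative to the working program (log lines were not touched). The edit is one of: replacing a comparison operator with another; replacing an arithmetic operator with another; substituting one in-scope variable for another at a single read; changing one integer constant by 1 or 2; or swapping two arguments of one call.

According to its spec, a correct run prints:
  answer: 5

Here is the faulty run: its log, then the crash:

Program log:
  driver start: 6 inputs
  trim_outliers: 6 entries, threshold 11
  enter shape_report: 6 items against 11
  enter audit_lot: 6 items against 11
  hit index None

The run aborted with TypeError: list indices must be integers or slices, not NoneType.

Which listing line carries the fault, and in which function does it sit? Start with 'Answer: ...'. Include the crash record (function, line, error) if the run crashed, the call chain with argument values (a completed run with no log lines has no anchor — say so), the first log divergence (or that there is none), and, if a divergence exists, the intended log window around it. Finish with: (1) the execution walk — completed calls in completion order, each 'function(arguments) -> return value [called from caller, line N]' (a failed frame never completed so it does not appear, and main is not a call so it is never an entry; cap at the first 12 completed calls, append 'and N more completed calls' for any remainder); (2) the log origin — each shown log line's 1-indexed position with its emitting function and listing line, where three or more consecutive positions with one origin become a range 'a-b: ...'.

Answer: the defect is in audit_lot at line 4.
Key observation: The log first diverges at position 5: the faulty run prints 'hit index None' where the working version prints 'hit index 3'.
Crash: shape_report, line 11, TypeError.
Call chain: main -> trim_outliers([7, 5, 6, 11, 10, 11], 11) (called at line 38) -> shape_report([7, 5, 6, 11, 10, 11], 11) (called at line 25).
First divergence: position 5; shown 'hit index None' vs intended 'hit index 3'.
Intended log window:
  3: enter shape_report: 6 items against 11
  4: enter audit_lot: 6 items against 11
  5: hit index 3
  6: enter locate_pivot: left 33 right 3
Execution walk:
  audit_lot([7, 5, 6, 11, 10, 11], 11) -> None  [called from shape_report, line 9]
Log line origins:
  1: emitted by main (line 37)
  2: emitted by trim_outliers (line 24)
  3: emitted by shape_report (line 8)
  4: emitted by audit_lot (line 2)
  5: emitted by shape_report (line 10)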